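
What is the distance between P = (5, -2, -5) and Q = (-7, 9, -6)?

d = √[(x₂-x₁)² + (y₂-y₁)² + (z₂-z₁)²]
  = √[(-12)² + 11² + (-1)²]
  = √[144 + 121 + 1]
  = √266
  ≈ 16.31

16.31


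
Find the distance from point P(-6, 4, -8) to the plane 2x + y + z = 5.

distance = |a·x₀ + b·y₀ + c·z₀ - d| / √(a² + b² + c²)
  = |2·(-6) + 1·4 + 1·(-8) - 5| / √(2² + 1² + 1²)
  = |-12 + 4 - 8 - 5| / √(4 + 1 + 1)
  = |-21| / √6
  = 21 / 2.449
  ≈ 8.573

8.573


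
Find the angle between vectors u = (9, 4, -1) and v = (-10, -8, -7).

u·v = 9·(-10) + 4·(-8) + (-1)·(-7) = -90 - 32 + 7 = -115
|u| = √(9² + 4² + (-1)²) = √98 ≈ 9.899
|v| = √((-10)² + (-8)² + (-7)²) = √213 ≈ 14.59
cos θ = (u·v)/(|u||v|) = -115/(9.899·14.59) ≈ -0.796
θ = arccos(-0.796) ≈ 142.7°

142.7°


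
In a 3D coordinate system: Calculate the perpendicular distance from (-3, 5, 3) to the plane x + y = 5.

distance = |a·x₀ + b·y₀ + c·z₀ - d| / √(a² + b² + c²)
  = |1·(-3) + 1·5 + 0·3 - 5| / √(1² + 1² + 0²)
  = |-3 + 5 + 0 - 5| / √(1 + 1 + 0)
  = |-3| / √2
  = 3 / 1.414
  ≈ 2.121

2.121


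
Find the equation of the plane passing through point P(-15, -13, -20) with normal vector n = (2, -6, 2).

The plane through P with normal n = (a, b, c) satisfies n·(r - P) = 0,
i.e. ax + by + cz = a·x₀ + b·y₀ + c·z₀.
d = 2·(-15) + (-6)·(-13) + 2·(-20)
  = -30 + 78 - 40
  = 8
Equation: 2x - 6y + 2z = 8

2x - 6y + 2z = 8


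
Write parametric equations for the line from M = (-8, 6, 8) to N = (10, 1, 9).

Direction vector d = N - M = (10 + 8, 1 - 6, 9 - 8) = (18, -5, 1)
Parametric form r = M + t·d:
x = -8 + 18t, y = 6 - 5t, z = 8 + t

x = -8 + 18t, y = 6 - 5t, z = 8 + t


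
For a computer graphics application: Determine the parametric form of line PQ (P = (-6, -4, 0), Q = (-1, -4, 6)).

Direction vector d = Q - P = (-1 + 6, -4 + 4, 6 + 0) = (5, 0, 6)
Parametric form r = P + t·d:
x = -6 + 5t, y = -4, z = 0 + 6t

x = -6 + 5t, y = -4, z = 0 + 6t


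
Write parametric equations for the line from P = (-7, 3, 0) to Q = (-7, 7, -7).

Direction vector d = Q - P = (-7 + 7, 7 - 3, -7 + 0) = (0, 4, -7)
Parametric form r = P + t·d:
x = -7, y = 3 + 4t, z = 0 - 7t

x = -7, y = 3 + 4t, z = 0 - 7t


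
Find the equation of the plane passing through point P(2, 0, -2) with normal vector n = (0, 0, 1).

The plane through P with normal n = (a, b, c) satisfies n·(r - P) = 0,
i.e. ax + by + cz = a·x₀ + b·y₀ + c·z₀.
d = 0·2 + 0·0 + 1·(-2)
  = 0 + 0 - 2
  = -2
Equation: z = -2

z = -2


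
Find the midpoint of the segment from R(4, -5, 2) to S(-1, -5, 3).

M = ((x₁+x₂)/2, (y₁+y₂)/2, (z₁+z₂)/2)
  = ((4 - 1)/2, (-5 - 5)/2, (2 + 3)/2)
  = (3/2, -10/2, 5/2)
  = (1.5, -5, 2.5)

(1.5, -5, 2.5)


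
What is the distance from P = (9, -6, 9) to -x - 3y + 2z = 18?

distance = |a·x₀ + b·y₀ + c·z₀ - d| / √(a² + b² + c²)
  = |(-1)·9 + (-3)·(-6) + 2·9 - 18| / √((-1)² + (-3)² + 2²)
  = |-9 + 18 + 18 - 18| / √(1 + 9 + 4)
  = |9| / √14
  = 9 / 3.742
  ≈ 2.405

2.405


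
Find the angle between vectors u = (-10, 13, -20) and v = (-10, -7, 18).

u·v = (-10)·(-10) + 13·(-7) + (-20)·18 = 100 - 91 - 360 = -351
|u| = √((-10)² + 13² + (-20)²) = √669 ≈ 25.87
|v| = √((-10)² + (-7)² + 18²) = √473 ≈ 21.75
cos θ = (u·v)/(|u||v|) = -351/(25.87·21.75) ≈ -0.624
θ = arccos(-0.624) ≈ 128.6°

128.6°


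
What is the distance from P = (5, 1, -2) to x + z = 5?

distance = |a·x₀ + b·y₀ + c·z₀ - d| / √(a² + b² + c²)
  = |1·5 + 0·1 + 1·(-2) - 5| / √(1² + 0² + 1²)
  = |5 + 0 - 2 - 5| / √(1 + 0 + 1)
  = |-2| / √2
  = 2 / 1.414
  ≈ 1.414

1.414


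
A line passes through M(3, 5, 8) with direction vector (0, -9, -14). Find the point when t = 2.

P(t) = M + t·d
  = (3 + 0·2, 5 + (-9)·2, 8 + (-14)·2)
  = (3 + 0, 5 - 18, 8 - 28)
  = (3, -13, -20)

(3, -13, -20)


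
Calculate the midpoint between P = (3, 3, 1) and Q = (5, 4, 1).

M = ((x₁+x₂)/2, (y₁+y₂)/2, (z₁+z₂)/2)
  = ((3 + 5)/2, (3 + 4)/2, (1 + 1)/2)
  = (8/2, 7/2, 2/2)
  = (4, 3.5, 1)

(4, 3.5, 1)


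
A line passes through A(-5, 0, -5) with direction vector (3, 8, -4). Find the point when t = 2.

P(t) = A + t·d
  = (-5 + 3·2, 0 + 8·2, -5 + (-4)·2)
  = (-5 + 6, 0 + 16, -5 - 8)
  = (1, 16, -13)

(1, 16, -13)


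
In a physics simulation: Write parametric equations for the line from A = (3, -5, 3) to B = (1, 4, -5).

Direction vector d = B - A = (1 - 3, 4 + 5, -5 - 3) = (-2, 9, -8)
Parametric form r = A + t·d:
x = 3 - 2t, y = -5 + 9t, z = 3 - 8t

x = 3 - 2t, y = -5 + 9t, z = 3 - 8t


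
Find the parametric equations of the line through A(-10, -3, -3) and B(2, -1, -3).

Direction vector d = B - A = (2 + 10, -1 + 3, -3 + 3) = (12, 2, 0)
Parametric form r = A + t·d:
x = -10 + 12t, y = -3 + 2t, z = -3

x = -10 + 12t, y = -3 + 2t, z = -3


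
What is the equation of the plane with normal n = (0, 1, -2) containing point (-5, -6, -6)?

The plane through P with normal n = (a, b, c) satisfies n·(r - P) = 0,
i.e. ax + by + cz = a·x₀ + b·y₀ + c·z₀.
d = 0·(-5) + 1·(-6) + (-2)·(-6)
  = 0 - 6 + 12
  = 6
Equation: y - 2z = 6

y - 2z = 6


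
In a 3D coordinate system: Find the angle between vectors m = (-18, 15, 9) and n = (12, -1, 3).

m·n = (-18)·12 + 15·(-1) + 9·3 = -216 - 15 + 27 = -204
|m| = √((-18)² + 15² + 9²) = √630 ≈ 25.1
|n| = √(12² + (-1)² + 3²) = √154 ≈ 12.41
cos θ = (m·n)/(|m||n|) = -204/(25.1·12.41) ≈ -0.6549
θ = arccos(-0.6549) ≈ 130.9°

130.9°


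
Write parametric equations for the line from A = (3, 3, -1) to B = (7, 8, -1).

Direction vector d = B - A = (7 - 3, 8 - 3, -1 + 1) = (4, 5, 0)
Parametric form r = A + t·d:
x = 3 + 4t, y = 3 + 5t, z = -1

x = 3 + 4t, y = 3 + 5t, z = -1


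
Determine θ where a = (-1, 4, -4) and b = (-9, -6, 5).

a·b = (-1)·(-9) + 4·(-6) + (-4)·5 = 9 - 24 - 20 = -35
|a| = √((-1)² + 4² + (-4)²) = √33 ≈ 5.745
|b| = √((-9)² + (-6)² + 5²) = √142 ≈ 11.92
cos θ = (a·b)/(|a||b|) = -35/(5.745·11.92) ≈ -0.5113
θ = arccos(-0.5113) ≈ 120.7°

120.7°


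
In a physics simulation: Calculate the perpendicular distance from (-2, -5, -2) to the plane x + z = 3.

distance = |a·x₀ + b·y₀ + c·z₀ - d| / √(a² + b² + c²)
  = |1·(-2) + 0·(-5) + 1·(-2) - 3| / √(1² + 0² + 1²)
  = |-2 + 0 - 2 - 3| / √(1 + 0 + 1)
  = |-7| / √2
  = 7 / 1.414
  ≈ 4.95

4.95


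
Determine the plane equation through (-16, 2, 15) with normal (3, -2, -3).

The plane through P with normal n = (a, b, c) satisfies n·(r - P) = 0,
i.e. ax + by + cz = a·x₀ + b·y₀ + c·z₀.
d = 3·(-16) + (-2)·2 + (-3)·15
  = -48 - 4 - 45
  = -97
Equation: 3x - 2y - 3z = -97

3x - 2y - 3z = -97


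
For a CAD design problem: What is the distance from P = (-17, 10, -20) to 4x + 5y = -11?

distance = |a·x₀ + b·y₀ + c·z₀ - d| / √(a² + b² + c²)
  = |4·(-17) + 5·10 + 0·(-20) - (-11)| / √(4² + 5² + 0²)
  = |-68 + 50 + 0 + 11| / √(16 + 25 + 0)
  = |-7| / √41
  = 7 / 6.403
  ≈ 1.093

1.093


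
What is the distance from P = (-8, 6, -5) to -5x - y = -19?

distance = |a·x₀ + b·y₀ + c·z₀ - d| / √(a² + b² + c²)
  = |(-5)·(-8) + (-1)·6 + 0·(-5) - (-19)| / √((-5)² + (-1)² + 0²)
  = |40 - 6 + 0 + 19| / √(25 + 1 + 0)
  = |53| / √26
  = 53 / 5.099
  ≈ 10.39

10.39


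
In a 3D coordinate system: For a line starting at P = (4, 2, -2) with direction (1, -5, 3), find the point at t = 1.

P(t) = P + t·d
  = (4 + 1·1, 2 + (-5)·1, -2 + 3·1)
  = (4 + 1, 2 - 5, -2 + 3)
  = (5, -3, 1)

(5, -3, 1)


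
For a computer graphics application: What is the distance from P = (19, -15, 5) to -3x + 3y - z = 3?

distance = |a·x₀ + b·y₀ + c·z₀ - d| / √(a² + b² + c²)
  = |(-3)·19 + 3·(-15) + (-1)·5 - 3| / √((-3)² + 3² + (-1)²)
  = |-57 - 45 - 5 - 3| / √(9 + 9 + 1)
  = |-110| / √19
  = 110 / 4.359
  ≈ 25.24

25.24


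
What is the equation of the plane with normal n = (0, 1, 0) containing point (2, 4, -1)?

The plane through P with normal n = (a, b, c) satisfies n·(r - P) = 0,
i.e. ax + by + cz = a·x₀ + b·y₀ + c·z₀.
d = 0·2 + 1·4 + 0·(-1)
  = 0 + 4 + 0
  = 4
Equation: y = 4

y = 4


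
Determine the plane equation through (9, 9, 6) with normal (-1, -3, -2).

The plane through P with normal n = (a, b, c) satisfies n·(r - P) = 0,
i.e. ax + by + cz = a·x₀ + b·y₀ + c·z₀.
d = (-1)·9 + (-3)·9 + (-2)·6
  = -9 - 27 - 12
  = -48
Equation: -x - 3y - 2z = -48

-x - 3y - 2z = -48


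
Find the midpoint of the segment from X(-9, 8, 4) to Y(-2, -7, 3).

M = ((x₁+x₂)/2, (y₁+y₂)/2, (z₁+z₂)/2)
  = ((-9 - 2)/2, (8 - 7)/2, (4 + 3)/2)
  = (-11/2, 1/2, 7/2)
  = (-5.5, 0.5, 3.5)

(-5.5, 0.5, 3.5)


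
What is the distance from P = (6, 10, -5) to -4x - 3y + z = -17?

distance = |a·x₀ + b·y₀ + c·z₀ - d| / √(a² + b² + c²)
  = |(-4)·6 + (-3)·10 + 1·(-5) - (-17)| / √((-4)² + (-3)² + 1²)
  = |-24 - 30 - 5 + 17| / √(16 + 9 + 1)
  = |-42| / √26
  = 42 / 5.099
  ≈ 8.237

8.237


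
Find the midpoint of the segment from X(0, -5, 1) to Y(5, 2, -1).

M = ((x₁+x₂)/2, (y₁+y₂)/2, (z₁+z₂)/2)
  = ((0 + 5)/2, (-5 + 2)/2, (1 - 1)/2)
  = (5/2, -3/2, 0/2)
  = (2.5, -1.5, 0)

(2.5, -1.5, 0)


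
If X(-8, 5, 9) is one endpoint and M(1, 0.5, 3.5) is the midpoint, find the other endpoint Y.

Y = 2M - X
  = (2·1 - (-8), 2·0.5 - 5, 2·3.5 - 9)
  = (2 + 8, 1 - 5, 7 - 9)
  = (10, -4, -2)

(10, -4, -2)


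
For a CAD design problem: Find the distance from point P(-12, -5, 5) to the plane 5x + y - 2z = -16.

distance = |a·x₀ + b·y₀ + c·z₀ - d| / √(a² + b² + c²)
  = |5·(-12) + 1·(-5) + (-2)·5 - (-16)| / √(5² + 1² + (-2)²)
  = |-60 - 5 - 10 + 16| / √(25 + 1 + 4)
  = |-59| / √30
  = 59 / 5.477
  ≈ 10.77

10.77


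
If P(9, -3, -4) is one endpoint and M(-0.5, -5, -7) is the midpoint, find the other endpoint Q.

Q = 2M - P
  = (2·(-0.5) - 9, 2·(-5) - (-3), 2·(-7) - (-4))
  = (-1 - 9, -10 + 3, -14 + 4)
  = (-10, -7, -10)

(-10, -7, -10)


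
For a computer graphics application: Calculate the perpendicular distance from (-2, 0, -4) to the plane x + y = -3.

distance = |a·x₀ + b·y₀ + c·z₀ - d| / √(a² + b² + c²)
  = |1·(-2) + 1·0 + 0·(-4) - (-3)| / √(1² + 1² + 0²)
  = |-2 + 0 + 0 + 3| / √(1 + 1 + 0)
  = |1| / √2
  = 1 / 1.414
  ≈ 0.7071

0.7071


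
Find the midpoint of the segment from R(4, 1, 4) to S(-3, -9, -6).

M = ((x₁+x₂)/2, (y₁+y₂)/2, (z₁+z₂)/2)
  = ((4 - 3)/2, (1 - 9)/2, (4 - 6)/2)
  = (1/2, -8/2, -2/2)
  = (0.5, -4, -1)

(0.5, -4, -1)


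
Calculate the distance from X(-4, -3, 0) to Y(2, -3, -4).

d = √[(x₂-x₁)² + (y₂-y₁)² + (z₂-z₁)²]
  = √[6² + 0² + (-4)²]
  = √[36 + 0 + 16]
  = √52
  ≈ 7.211

7.211


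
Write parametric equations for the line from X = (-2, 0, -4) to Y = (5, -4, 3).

Direction vector d = Y - X = (5 + 2, -4 + 0, 3 + 4) = (7, -4, 7)
Parametric form r = X + t·d:
x = -2 + 7t, y = 0 - 4t, z = -4 + 7t

x = -2 + 7t, y = 0 - 4t, z = -4 + 7t


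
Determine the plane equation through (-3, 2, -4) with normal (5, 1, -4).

The plane through P with normal n = (a, b, c) satisfies n·(r - P) = 0,
i.e. ax + by + cz = a·x₀ + b·y₀ + c·z₀.
d = 5·(-3) + 1·2 + (-4)·(-4)
  = -15 + 2 + 16
  = 3
Equation: 5x + y - 4z = 3

5x + y - 4z = 3


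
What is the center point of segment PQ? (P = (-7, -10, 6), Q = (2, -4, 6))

M = ((x₁+x₂)/2, (y₁+y₂)/2, (z₁+z₂)/2)
  = ((-7 + 2)/2, (-10 - 4)/2, (6 + 6)/2)
  = (-5/2, -14/2, 12/2)
  = (-2.5, -7, 6)

(-2.5, -7, 6)


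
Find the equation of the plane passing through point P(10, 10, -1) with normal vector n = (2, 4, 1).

The plane through P with normal n = (a, b, c) satisfies n·(r - P) = 0,
i.e. ax + by + cz = a·x₀ + b·y₀ + c·z₀.
d = 2·10 + 4·10 + 1·(-1)
  = 20 + 40 - 1
  = 59
Equation: 2x + 4y + z = 59

2x + 4y + z = 59


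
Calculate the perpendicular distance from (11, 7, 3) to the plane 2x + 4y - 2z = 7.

distance = |a·x₀ + b·y₀ + c·z₀ - d| / √(a² + b² + c²)
  = |2·11 + 4·7 + (-2)·3 - 7| / √(2² + 4² + (-2)²)
  = |22 + 28 - 6 - 7| / √(4 + 16 + 4)
  = |37| / √24
  = 37 / 4.899
  ≈ 7.553

7.553


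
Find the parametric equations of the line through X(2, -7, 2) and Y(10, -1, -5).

Direction vector d = Y - X = (10 - 2, -1 + 7, -5 - 2) = (8, 6, -7)
Parametric form r = X + t·d:
x = 2 + 8t, y = -7 + 6t, z = 2 - 7t

x = 2 + 8t, y = -7 + 6t, z = 2 - 7t


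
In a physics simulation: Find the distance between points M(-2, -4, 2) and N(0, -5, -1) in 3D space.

d = √[(x₂-x₁)² + (y₂-y₁)² + (z₂-z₁)²]
  = √[2² + (-1)² + (-3)²]
  = √[4 + 1 + 9]
  = √14
  ≈ 3.742

3.742


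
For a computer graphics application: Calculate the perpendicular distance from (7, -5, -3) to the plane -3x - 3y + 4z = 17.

distance = |a·x₀ + b·y₀ + c·z₀ - d| / √(a² + b² + c²)
  = |(-3)·7 + (-3)·(-5) + 4·(-3) - 17| / √((-3)² + (-3)² + 4²)
  = |-21 + 15 - 12 - 17| / √(9 + 9 + 16)
  = |-35| / √34
  = 35 / 5.831
  ≈ 6.002

6.002


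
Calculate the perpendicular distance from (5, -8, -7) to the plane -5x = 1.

distance = |a·x₀ + b·y₀ + c·z₀ - d| / √(a² + b² + c²)
  = |(-5)·5 + 0·(-8) + 0·(-7) - 1| / √((-5)² + 0² + 0²)
  = |-25 + 0 + 0 - 1| / √(25 + 0 + 0)
  = |-26| / √25
  = 26 / 5
  ≈ 5.2

5.2


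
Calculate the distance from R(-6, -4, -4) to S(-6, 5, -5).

d = √[(x₂-x₁)² + (y₂-y₁)² + (z₂-z₁)²]
  = √[0² + 9² + (-1)²]
  = √[0 + 81 + 1]
  = √82
  ≈ 9.055

9.055


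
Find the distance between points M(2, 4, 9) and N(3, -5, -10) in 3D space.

d = √[(x₂-x₁)² + (y₂-y₁)² + (z₂-z₁)²]
  = √[1² + (-9)² + (-19)²]
  = √[1 + 81 + 361]
  = √443
  ≈ 21.05

21.05


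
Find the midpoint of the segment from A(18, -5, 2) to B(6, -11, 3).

M = ((x₁+x₂)/2, (y₁+y₂)/2, (z₁+z₂)/2)
  = ((18 + 6)/2, (-5 - 11)/2, (2 + 3)/2)
  = (24/2, -16/2, 5/2)
  = (12, -8, 2.5)

(12, -8, 2.5)


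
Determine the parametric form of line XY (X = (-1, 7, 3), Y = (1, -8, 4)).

Direction vector d = Y - X = (1 + 1, -8 - 7, 4 - 3) = (2, -15, 1)
Parametric form r = X + t·d:
x = -1 + 2t, y = 7 - 15t, z = 3 + t

x = -1 + 2t, y = 7 - 15t, z = 3 + t


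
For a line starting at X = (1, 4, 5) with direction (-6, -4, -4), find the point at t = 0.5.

P(t) = X + t·d
  = (1 + (-6)·0.5, 4 + (-4)·0.5, 5 + (-4)·0.5)
  = (1 - 3, 4 - 2, 5 - 2)
  = (-2, 2, 3)

(-2, 2, 3)


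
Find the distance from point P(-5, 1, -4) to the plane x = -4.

distance = |a·x₀ + b·y₀ + c·z₀ - d| / √(a² + b² + c²)
  = |1·(-5) + 0·1 + 0·(-4) - (-4)| / √(1² + 0² + 0²)
  = |-5 + 0 + 0 + 4| / √(1 + 0 + 0)
  = |-1| / √1
  = 1 / 1
  ≈ 1

1


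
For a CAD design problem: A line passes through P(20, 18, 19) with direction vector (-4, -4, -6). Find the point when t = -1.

P(t) = P + t·d
  = (20 + (-4)·(-1), 18 + (-4)·(-1), 19 + (-6)·(-1))
  = (20 + 4, 18 + 4, 19 + 6)
  = (24, 22, 25)

(24, 22, 25)


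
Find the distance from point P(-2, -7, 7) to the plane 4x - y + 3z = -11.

distance = |a·x₀ + b·y₀ + c·z₀ - d| / √(a² + b² + c²)
  = |4·(-2) + (-1)·(-7) + 3·7 - (-11)| / √(4² + (-1)² + 3²)
  = |-8 + 7 + 21 + 11| / √(16 + 1 + 9)
  = |31| / √26
  = 31 / 5.099
  ≈ 6.08

6.08


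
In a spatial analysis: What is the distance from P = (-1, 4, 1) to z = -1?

distance = |a·x₀ + b·y₀ + c·z₀ - d| / √(a² + b² + c²)
  = |0·(-1) + 0·4 + 1·1 - (-1)| / √(0² + 0² + 1²)
  = |0 + 0 + 1 + 1| / √(0 + 0 + 1)
  = |2| / √1
  = 2 / 1
  ≈ 2

2


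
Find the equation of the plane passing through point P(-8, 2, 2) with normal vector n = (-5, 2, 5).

The plane through P with normal n = (a, b, c) satisfies n·(r - P) = 0,
i.e. ax + by + cz = a·x₀ + b·y₀ + c·z₀.
d = (-5)·(-8) + 2·2 + 5·2
  = 40 + 4 + 10
  = 54
Equation: -5x + 2y + 5z = 54

-5x + 2y + 5z = 54


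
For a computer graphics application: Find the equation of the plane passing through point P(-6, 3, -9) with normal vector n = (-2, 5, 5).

The plane through P with normal n = (a, b, c) satisfies n·(r - P) = 0,
i.e. ax + by + cz = a·x₀ + b·y₀ + c·z₀.
d = (-2)·(-6) + 5·3 + 5·(-9)
  = 12 + 15 - 45
  = -18
Equation: -2x + 5y + 5z = -18

-2x + 5y + 5z = -18


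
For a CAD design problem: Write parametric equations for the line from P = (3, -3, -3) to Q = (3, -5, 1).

Direction vector d = Q - P = (3 - 3, -5 + 3, 1 + 3) = (0, -2, 4)
Parametric form r = P + t·d:
x = 3, y = -3 - 2t, z = -3 + 4t

x = 3, y = -3 - 2t, z = -3 + 4t


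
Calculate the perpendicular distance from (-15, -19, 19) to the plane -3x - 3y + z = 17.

distance = |a·x₀ + b·y₀ + c·z₀ - d| / √(a² + b² + c²)
  = |(-3)·(-15) + (-3)·(-19) + 1·19 - 17| / √((-3)² + (-3)² + 1²)
  = |45 + 57 + 19 - 17| / √(9 + 9 + 1)
  = |104| / √19
  = 104 / 4.359
  ≈ 23.86

23.86


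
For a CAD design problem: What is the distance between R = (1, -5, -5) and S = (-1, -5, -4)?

d = √[(x₂-x₁)² + (y₂-y₁)² + (z₂-z₁)²]
  = √[(-2)² + 0² + 1²]
  = √[4 + 0 + 1]
  = √5
  ≈ 2.236

2.236


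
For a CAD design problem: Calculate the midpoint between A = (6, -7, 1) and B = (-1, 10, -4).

M = ((x₁+x₂)/2, (y₁+y₂)/2, (z₁+z₂)/2)
  = ((6 - 1)/2, (-7 + 10)/2, (1 - 4)/2)
  = (5/2, 3/2, -3/2)
  = (2.5, 1.5, -1.5)

(2.5, 1.5, -1.5)


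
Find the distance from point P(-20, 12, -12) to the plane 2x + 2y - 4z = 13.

distance = |a·x₀ + b·y₀ + c·z₀ - d| / √(a² + b² + c²)
  = |2·(-20) + 2·12 + (-4)·(-12) - 13| / √(2² + 2² + (-4)²)
  = |-40 + 24 + 48 - 13| / √(4 + 4 + 16)
  = |19| / √24
  = 19 / 4.899
  ≈ 3.878

3.878


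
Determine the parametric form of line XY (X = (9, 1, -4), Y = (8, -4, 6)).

Direction vector d = Y - X = (8 - 9, -4 - 1, 6 + 4) = (-1, -5, 10)
Parametric form r = X + t·d:
x = 9 - t, y = 1 - 5t, z = -4 + 10t

x = 9 - t, y = 1 - 5t, z = -4 + 10t


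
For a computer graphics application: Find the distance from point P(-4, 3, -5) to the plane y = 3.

distance = |a·x₀ + b·y₀ + c·z₀ - d| / √(a² + b² + c²)
  = |0·(-4) + 1·3 + 0·(-5) - 3| / √(0² + 1² + 0²)
  = |0 + 3 + 0 - 3| / √(0 + 1 + 0)
  = |0| / √1
  = 0 / 1
  ≈ 0

0


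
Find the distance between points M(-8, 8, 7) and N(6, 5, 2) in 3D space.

d = √[(x₂-x₁)² + (y₂-y₁)² + (z₂-z₁)²]
  = √[14² + (-3)² + (-5)²]
  = √[196 + 9 + 25]
  = √230
  ≈ 15.17

15.17


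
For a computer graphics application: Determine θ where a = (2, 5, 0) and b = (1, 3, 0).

a·b = 2·1 + 5·3 + 0·0 = 2 + 15 + 0 = 17
|a| = √(2² + 5² + 0²) = √29 ≈ 5.385
|b| = √(1² + 3² + 0²) = √10 ≈ 3.162
cos θ = (a·b)/(|a||b|) = 17/(5.385·3.162) ≈ 0.9983
θ = arccos(0.9983) ≈ 3.366°

3.366°


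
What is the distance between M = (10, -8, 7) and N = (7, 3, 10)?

d = √[(x₂-x₁)² + (y₂-y₁)² + (z₂-z₁)²]
  = √[(-3)² + 11² + 3²]
  = √[9 + 121 + 9]
  = √139
  ≈ 11.79

11.79


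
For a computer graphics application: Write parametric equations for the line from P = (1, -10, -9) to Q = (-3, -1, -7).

Direction vector d = Q - P = (-3 - 1, -1 + 10, -7 + 9) = (-4, 9, 2)
Parametric form r = P + t·d:
x = 1 - 4t, y = -10 + 9t, z = -9 + 2t

x = 1 - 4t, y = -10 + 9t, z = -9 + 2t


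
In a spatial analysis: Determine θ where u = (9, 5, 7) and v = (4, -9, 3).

u·v = 9·4 + 5·(-9) + 7·3 = 36 - 45 + 21 = 12
|u| = √(9² + 5² + 7²) = √155 ≈ 12.45
|v| = √(4² + (-9)² + 3²) = √106 ≈ 10.3
cos θ = (u·v)/(|u||v|) = 12/(12.45·10.3) ≈ 0.09362
θ = arccos(0.09362) ≈ 84.63°

84.63°


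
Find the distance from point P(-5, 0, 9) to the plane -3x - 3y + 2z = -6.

distance = |a·x₀ + b·y₀ + c·z₀ - d| / √(a² + b² + c²)
  = |(-3)·(-5) + (-3)·0 + 2·9 - (-6)| / √((-3)² + (-3)² + 2²)
  = |15 + 0 + 18 + 6| / √(9 + 9 + 4)
  = |39| / √22
  = 39 / 4.69
  ≈ 8.315

8.315


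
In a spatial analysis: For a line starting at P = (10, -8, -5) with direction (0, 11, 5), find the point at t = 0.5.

P(t) = P + t·d
  = (10 + 0·0.5, -8 + 11·0.5, -5 + 5·0.5)
  = (10 + 0, -8 + 5.5, -5 + 2.5)
  = (10, -2.5, -2.5)

(10, -2.5, -2.5)


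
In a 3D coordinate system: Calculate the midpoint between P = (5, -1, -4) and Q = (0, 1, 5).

M = ((x₁+x₂)/2, (y₁+y₂)/2, (z₁+z₂)/2)
  = ((5 + 0)/2, (-1 + 1)/2, (-4 + 5)/2)
  = (5/2, 0/2, 1/2)
  = (2.5, 0, 0.5)

(2.5, 0, 0.5)


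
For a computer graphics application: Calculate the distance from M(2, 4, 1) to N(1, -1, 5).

d = √[(x₂-x₁)² + (y₂-y₁)² + (z₂-z₁)²]
  = √[(-1)² + (-5)² + 4²]
  = √[1 + 25 + 16]
  = √42
  ≈ 6.481

6.481


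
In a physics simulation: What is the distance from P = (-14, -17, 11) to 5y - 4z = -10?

distance = |a·x₀ + b·y₀ + c·z₀ - d| / √(a² + b² + c²)
  = |0·(-14) + 5·(-17) + (-4)·11 - (-10)| / √(0² + 5² + (-4)²)
  = |0 - 85 - 44 + 10| / √(0 + 25 + 16)
  = |-119| / √41
  = 119 / 6.403
  ≈ 18.58

18.58


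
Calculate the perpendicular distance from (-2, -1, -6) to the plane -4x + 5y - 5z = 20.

distance = |a·x₀ + b·y₀ + c·z₀ - d| / √(a² + b² + c²)
  = |(-4)·(-2) + 5·(-1) + (-5)·(-6) - 20| / √((-4)² + 5² + (-5)²)
  = |8 - 5 + 30 - 20| / √(16 + 25 + 25)
  = |13| / √66
  = 13 / 8.124
  ≈ 1.6

1.6


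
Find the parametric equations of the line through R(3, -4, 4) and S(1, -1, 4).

Direction vector d = S - R = (1 - 3, -1 + 4, 4 - 4) = (-2, 3, 0)
Parametric form r = R + t·d:
x = 3 - 2t, y = -4 + 3t, z = 4

x = 3 - 2t, y = -4 + 3t, z = 4


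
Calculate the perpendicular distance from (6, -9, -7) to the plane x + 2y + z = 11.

distance = |a·x₀ + b·y₀ + c·z₀ - d| / √(a² + b² + c²)
  = |1·6 + 2·(-9) + 1·(-7) - 11| / √(1² + 2² + 1²)
  = |6 - 18 - 7 - 11| / √(1 + 4 + 1)
  = |-30| / √6
  = 30 / 2.449
  ≈ 12.25

12.25


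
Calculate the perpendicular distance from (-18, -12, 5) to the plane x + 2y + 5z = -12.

distance = |a·x₀ + b·y₀ + c·z₀ - d| / √(a² + b² + c²)
  = |1·(-18) + 2·(-12) + 5·5 - (-12)| / √(1² + 2² + 5²)
  = |-18 - 24 + 25 + 12| / √(1 + 4 + 25)
  = |-5| / √30
  = 5 / 5.477
  ≈ 0.9129

0.9129


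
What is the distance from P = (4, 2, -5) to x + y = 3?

distance = |a·x₀ + b·y₀ + c·z₀ - d| / √(a² + b² + c²)
  = |1·4 + 1·2 + 0·(-5) - 3| / √(1² + 1² + 0²)
  = |4 + 2 + 0 - 3| / √(1 + 1 + 0)
  = |3| / √2
  = 3 / 1.414
  ≈ 2.121

2.121


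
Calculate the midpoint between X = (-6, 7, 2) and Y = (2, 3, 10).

M = ((x₁+x₂)/2, (y₁+y₂)/2, (z₁+z₂)/2)
  = ((-6 + 2)/2, (7 + 3)/2, (2 + 10)/2)
  = (-4/2, 10/2, 12/2)
  = (-2, 5, 6)

(-2, 5, 6)


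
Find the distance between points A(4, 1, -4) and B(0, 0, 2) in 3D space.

d = √[(x₂-x₁)² + (y₂-y₁)² + (z₂-z₁)²]
  = √[(-4)² + (-1)² + 6²]
  = √[16 + 1 + 36]
  = √53
  ≈ 7.28

7.28


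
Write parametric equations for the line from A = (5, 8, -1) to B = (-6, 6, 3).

Direction vector d = B - A = (-6 - 5, 6 - 8, 3 + 1) = (-11, -2, 4)
Parametric form r = A + t·d:
x = 5 - 11t, y = 8 - 2t, z = -1 + 4t

x = 5 - 11t, y = 8 - 2t, z = -1 + 4t


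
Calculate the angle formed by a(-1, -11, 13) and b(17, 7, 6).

a·b = (-1)·17 + (-11)·7 + 13·6 = -17 - 77 + 78 = -16
|a| = √((-1)² + (-11)² + 13²) = √291 ≈ 17.06
|b| = √(17² + 7² + 6²) = √374 ≈ 19.34
cos θ = (a·b)/(|a||b|) = -16/(17.06·19.34) ≈ -0.0485
θ = arccos(-0.0485) ≈ 92.78°

92.78°


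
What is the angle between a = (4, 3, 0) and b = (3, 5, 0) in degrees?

a·b = 4·3 + 3·5 + 0·0 = 12 + 15 + 0 = 27
|a| = √(4² + 3² + 0²) = √25 ≈ 5
|b| = √(3² + 5² + 0²) = √34 ≈ 5.831
cos θ = (a·b)/(|a||b|) = 27/(5·5.831) ≈ 0.9261
θ = arccos(0.9261) ≈ 22.17°

22.17°


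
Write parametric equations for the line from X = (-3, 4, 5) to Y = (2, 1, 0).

Direction vector d = Y - X = (2 + 3, 1 - 4, 0 - 5) = (5, -3, -5)
Parametric form r = X + t·d:
x = -3 + 5t, y = 4 - 3t, z = 5 - 5t

x = -3 + 5t, y = 4 - 3t, z = 5 - 5t


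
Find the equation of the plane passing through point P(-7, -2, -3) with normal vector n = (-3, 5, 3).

The plane through P with normal n = (a, b, c) satisfies n·(r - P) = 0,
i.e. ax + by + cz = a·x₀ + b·y₀ + c·z₀.
d = (-3)·(-7) + 5·(-2) + 3·(-3)
  = 21 - 10 - 9
  = 2
Equation: -3x + 5y + 3z = 2

-3x + 5y + 3z = 2


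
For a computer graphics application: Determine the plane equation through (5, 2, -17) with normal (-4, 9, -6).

The plane through P with normal n = (a, b, c) satisfies n·(r - P) = 0,
i.e. ax + by + cz = a·x₀ + b·y₀ + c·z₀.
d = (-4)·5 + 9·2 + (-6)·(-17)
  = -20 + 18 + 102
  = 100
Equation: -4x + 9y - 6z = 100

-4x + 9y - 6z = 100


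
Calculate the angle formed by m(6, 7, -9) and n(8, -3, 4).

m·n = 6·8 + 7·(-3) + (-9)·4 = 48 - 21 - 36 = -9
|m| = √(6² + 7² + (-9)²) = √166 ≈ 12.88
|n| = √(8² + (-3)² + 4²) = √89 ≈ 9.434
cos θ = (m·n)/(|m||n|) = -9/(12.88·9.434) ≈ -0.07404
θ = arccos(-0.07404) ≈ 94.25°

94.25°


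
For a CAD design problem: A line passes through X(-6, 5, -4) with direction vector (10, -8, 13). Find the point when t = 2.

P(t) = X + t·d
  = (-6 + 10·2, 5 + (-8)·2, -4 + 13·2)
  = (-6 + 20, 5 - 16, -4 + 26)
  = (14, -11, 22)

(14, -11, 22)


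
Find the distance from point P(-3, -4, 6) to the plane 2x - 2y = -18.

distance = |a·x₀ + b·y₀ + c·z₀ - d| / √(a² + b² + c²)
  = |2·(-3) + (-2)·(-4) + 0·6 - (-18)| / √(2² + (-2)² + 0²)
  = |-6 + 8 + 0 + 18| / √(4 + 4 + 0)
  = |20| / √8
  = 20 / 2.828
  ≈ 7.071

7.071


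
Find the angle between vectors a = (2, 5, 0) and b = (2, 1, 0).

a·b = 2·2 + 5·1 + 0·0 = 4 + 5 + 0 = 9
|a| = √(2² + 5² + 0²) = √29 ≈ 5.385
|b| = √(2² + 1² + 0²) = √5 ≈ 2.236
cos θ = (a·b)/(|a||b|) = 9/(5.385·2.236) ≈ 0.7474
θ = arccos(0.7474) ≈ 41.63°

41.63°


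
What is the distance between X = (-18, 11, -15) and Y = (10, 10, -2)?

d = √[(x₂-x₁)² + (y₂-y₁)² + (z₂-z₁)²]
  = √[28² + (-1)² + 13²]
  = √[784 + 1 + 169]
  = √954
  ≈ 30.89

30.89


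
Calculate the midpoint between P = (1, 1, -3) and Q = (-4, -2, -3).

M = ((x₁+x₂)/2, (y₁+y₂)/2, (z₁+z₂)/2)
  = ((1 - 4)/2, (1 - 2)/2, (-3 - 3)/2)
  = (-3/2, -1/2, -6/2)
  = (-1.5, -0.5, -3)

(-1.5, -0.5, -3)


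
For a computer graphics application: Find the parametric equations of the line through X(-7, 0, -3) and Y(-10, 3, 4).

Direction vector d = Y - X = (-10 + 7, 3 + 0, 4 + 3) = (-3, 3, 7)
Parametric form r = X + t·d:
x = -7 - 3t, y = 0 + 3t, z = -3 + 7t

x = -7 - 3t, y = 0 + 3t, z = -3 + 7t


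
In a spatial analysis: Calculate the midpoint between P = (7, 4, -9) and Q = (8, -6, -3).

M = ((x₁+x₂)/2, (y₁+y₂)/2, (z₁+z₂)/2)
  = ((7 + 8)/2, (4 - 6)/2, (-9 - 3)/2)
  = (15/2, -2/2, -12/2)
  = (7.5, -1, -6)

(7.5, -1, -6)


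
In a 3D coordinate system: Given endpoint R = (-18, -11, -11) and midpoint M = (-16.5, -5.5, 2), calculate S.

S = 2M - R
  = (2·(-16.5) - (-18), 2·(-5.5) - (-11), 2·2 - (-11))
  = (-33 + 18, -11 + 11, 4 + 11)
  = (-15, 0, 15)

(-15, 0, 15)


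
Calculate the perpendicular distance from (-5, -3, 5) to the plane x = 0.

distance = |a·x₀ + b·y₀ + c·z₀ - d| / √(a² + b² + c²)
  = |1·(-5) + 0·(-3) + 0·5 - 0| / √(1² + 0² + 0²)
  = |-5 + 0 + 0 + 0| / √(1 + 0 + 0)
  = |-5| / √1
  = 5 / 1
  ≈ 5

5


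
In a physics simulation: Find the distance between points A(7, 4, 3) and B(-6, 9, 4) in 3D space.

d = √[(x₂-x₁)² + (y₂-y₁)² + (z₂-z₁)²]
  = √[(-13)² + 5² + 1²]
  = √[169 + 25 + 1]
  = √195
  ≈ 13.96

13.96


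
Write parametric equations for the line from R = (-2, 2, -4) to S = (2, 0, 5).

Direction vector d = S - R = (2 + 2, 0 - 2, 5 + 4) = (4, -2, 9)
Parametric form r = R + t·d:
x = -2 + 4t, y = 2 - 2t, z = -4 + 9t

x = -2 + 4t, y = 2 - 2t, z = -4 + 9t


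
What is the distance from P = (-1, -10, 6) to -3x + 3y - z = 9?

distance = |a·x₀ + b·y₀ + c·z₀ - d| / √(a² + b² + c²)
  = |(-3)·(-1) + 3·(-10) + (-1)·6 - 9| / √((-3)² + 3² + (-1)²)
  = |3 - 30 - 6 - 9| / √(9 + 9 + 1)
  = |-42| / √19
  = 42 / 4.359
  ≈ 9.635

9.635


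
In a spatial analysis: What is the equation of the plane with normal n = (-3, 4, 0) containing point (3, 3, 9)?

The plane through P with normal n = (a, b, c) satisfies n·(r - P) = 0,
i.e. ax + by + cz = a·x₀ + b·y₀ + c·z₀.
d = (-3)·3 + 4·3 + 0·9
  = -9 + 12 + 0
  = 3
Equation: -3x + 4y = 3

-3x + 4y = 3


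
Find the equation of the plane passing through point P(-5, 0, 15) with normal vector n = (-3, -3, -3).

The plane through P with normal n = (a, b, c) satisfies n·(r - P) = 0,
i.e. ax + by + cz = a·x₀ + b·y₀ + c·z₀.
d = (-3)·(-5) + (-3)·0 + (-3)·15
  = 15 + 0 - 45
  = -30
Equation: -3x - 3y - 3z = -30

-3x - 3y - 3z = -30


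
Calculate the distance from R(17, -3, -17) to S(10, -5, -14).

d = √[(x₂-x₁)² + (y₂-y₁)² + (z₂-z₁)²]
  = √[(-7)² + (-2)² + 3²]
  = √[49 + 4 + 9]
  = √62
  ≈ 7.874

7.874


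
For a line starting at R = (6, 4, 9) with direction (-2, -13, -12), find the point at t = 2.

P(t) = R + t·d
  = (6 + (-2)·2, 4 + (-13)·2, 9 + (-12)·2)
  = (6 - 4, 4 - 26, 9 - 24)
  = (2, -22, -15)

(2, -22, -15)


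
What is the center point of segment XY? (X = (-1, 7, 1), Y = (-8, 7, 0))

M = ((x₁+x₂)/2, (y₁+y₂)/2, (z₁+z₂)/2)
  = ((-1 - 8)/2, (7 + 7)/2, (1 + 0)/2)
  = (-9/2, 14/2, 1/2)
  = (-4.5, 7, 0.5)

(-4.5, 7, 0.5)


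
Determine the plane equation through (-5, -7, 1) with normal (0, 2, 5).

The plane through P with normal n = (a, b, c) satisfies n·(r - P) = 0,
i.e. ax + by + cz = a·x₀ + b·y₀ + c·z₀.
d = 0·(-5) + 2·(-7) + 5·1
  = 0 - 14 + 5
  = -9
Equation: 2y + 5z = -9

2y + 5z = -9


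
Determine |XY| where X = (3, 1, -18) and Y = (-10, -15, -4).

d = √[(x₂-x₁)² + (y₂-y₁)² + (z₂-z₁)²]
  = √[(-13)² + (-16)² + 14²]
  = √[169 + 256 + 196]
  = √621
  ≈ 24.92

24.92


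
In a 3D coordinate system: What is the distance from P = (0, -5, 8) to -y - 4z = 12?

distance = |a·x₀ + b·y₀ + c·z₀ - d| / √(a² + b² + c²)
  = |0·0 + (-1)·(-5) + (-4)·8 - 12| / √(0² + (-1)² + (-4)²)
  = |0 + 5 - 32 - 12| / √(0 + 1 + 16)
  = |-39| / √17
  = 39 / 4.123
  ≈ 9.459

9.459


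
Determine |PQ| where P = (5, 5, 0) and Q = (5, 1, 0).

d = √[(x₂-x₁)² + (y₂-y₁)² + (z₂-z₁)²]
  = √[0² + (-4)² + 0²]
  = √[0 + 16 + 0]
  = √16
  ≈ 4

4


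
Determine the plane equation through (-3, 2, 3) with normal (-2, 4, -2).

The plane through P with normal n = (a, b, c) satisfies n·(r - P) = 0,
i.e. ax + by + cz = a·x₀ + b·y₀ + c·z₀.
d = (-2)·(-3) + 4·2 + (-2)·3
  = 6 + 8 - 6
  = 8
Equation: -2x + 4y - 2z = 8

-2x + 4y - 2z = 8


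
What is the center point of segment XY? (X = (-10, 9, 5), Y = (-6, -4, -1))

M = ((x₁+x₂)/2, (y₁+y₂)/2, (z₁+z₂)/2)
  = ((-10 - 6)/2, (9 - 4)/2, (5 - 1)/2)
  = (-16/2, 5/2, 4/2)
  = (-8, 2.5, 2)

(-8, 2.5, 2)


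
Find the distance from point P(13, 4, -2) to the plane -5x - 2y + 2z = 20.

distance = |a·x₀ + b·y₀ + c·z₀ - d| / √(a² + b² + c²)
  = |(-5)·13 + (-2)·4 + 2·(-2) - 20| / √((-5)² + (-2)² + 2²)
  = |-65 - 8 - 4 - 20| / √(25 + 4 + 4)
  = |-97| / √33
  = 97 / 5.745
  ≈ 16.89

16.89


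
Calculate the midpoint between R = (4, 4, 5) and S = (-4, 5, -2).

M = ((x₁+x₂)/2, (y₁+y₂)/2, (z₁+z₂)/2)
  = ((4 - 4)/2, (4 + 5)/2, (5 - 2)/2)
  = (0/2, 9/2, 3/2)
  = (0, 4.5, 1.5)

(0, 4.5, 1.5)


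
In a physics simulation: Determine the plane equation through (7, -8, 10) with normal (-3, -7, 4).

The plane through P with normal n = (a, b, c) satisfies n·(r - P) = 0,
i.e. ax + by + cz = a·x₀ + b·y₀ + c·z₀.
d = (-3)·7 + (-7)·(-8) + 4·10
  = -21 + 56 + 40
  = 75
Equation: -3x - 7y + 4z = 75

-3x - 7y + 4z = 75


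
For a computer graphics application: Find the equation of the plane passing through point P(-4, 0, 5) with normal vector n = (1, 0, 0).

The plane through P with normal n = (a, b, c) satisfies n·(r - P) = 0,
i.e. ax + by + cz = a·x₀ + b·y₀ + c·z₀.
d = 1·(-4) + 0·0 + 0·5
  = -4 + 0 + 0
  = -4
Equation: x = -4

x = -4


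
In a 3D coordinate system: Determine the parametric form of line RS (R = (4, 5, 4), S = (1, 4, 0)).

Direction vector d = S - R = (1 - 4, 4 - 5, 0 - 4) = (-3, -1, -4)
Parametric form r = R + t·d:
x = 4 - 3t, y = 5 - t, z = 4 - 4t

x = 4 - 3t, y = 5 - t, z = 4 - 4t


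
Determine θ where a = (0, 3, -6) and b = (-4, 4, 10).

a·b = 0·(-4) + 3·4 + (-6)·10 = 0 + 12 - 60 = -48
|a| = √(0² + 3² + (-6)²) = √45 ≈ 6.708
|b| = √((-4)² + 4² + 10²) = √132 ≈ 11.49
cos θ = (a·b)/(|a||b|) = -48/(6.708·11.49) ≈ -0.6228
θ = arccos(-0.6228) ≈ 128.5°

128.5°


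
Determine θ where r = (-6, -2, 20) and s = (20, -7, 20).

r·s = (-6)·20 + (-2)·(-7) + 20·20 = -120 + 14 + 400 = 294
|r| = √((-6)² + (-2)² + 20²) = √440 ≈ 20.98
|s| = √(20² + (-7)² + 20²) = √849 ≈ 29.14
cos θ = (r·s)/(|r||s|) = 294/(20.98·29.14) ≈ 0.481
θ = arccos(0.481) ≈ 61.25°

61.25°


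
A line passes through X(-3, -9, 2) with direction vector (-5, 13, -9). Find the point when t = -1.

P(t) = X + t·d
  = (-3 + (-5)·(-1), -9 + 13·(-1), 2 + (-9)·(-1))
  = (-3 + 5, -9 - 13, 2 + 9)
  = (2, -22, 11)

(2, -22, 11)


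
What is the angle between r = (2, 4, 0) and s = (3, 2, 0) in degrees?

r·s = 2·3 + 4·2 + 0·0 = 6 + 8 + 0 = 14
|r| = √(2² + 4² + 0²) = √20 ≈ 4.472
|s| = √(3² + 2² + 0²) = √13 ≈ 3.606
cos θ = (r·s)/(|r||s|) = 14/(4.472·3.606) ≈ 0.8682
θ = arccos(0.8682) ≈ 29.74°

29.74°


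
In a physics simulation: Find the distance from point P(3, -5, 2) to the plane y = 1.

distance = |a·x₀ + b·y₀ + c·z₀ - d| / √(a² + b² + c²)
  = |0·3 + 1·(-5) + 0·2 - 1| / √(0² + 1² + 0²)
  = |0 - 5 + 0 - 1| / √(0 + 1 + 0)
  = |-6| / √1
  = 6 / 1
  ≈ 6

6


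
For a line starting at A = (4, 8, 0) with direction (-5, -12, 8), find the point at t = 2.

P(t) = A + t·d
  = (4 + (-5)·2, 8 + (-12)·2, 0 + 8·2)
  = (4 - 10, 8 - 24, 0 + 16)
  = (-6, -16, 16)

(-6, -16, 16)


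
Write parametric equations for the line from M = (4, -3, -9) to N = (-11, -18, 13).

Direction vector d = N - M = (-11 - 4, -18 + 3, 13 + 9) = (-15, -15, 22)
Parametric form r = M + t·d:
x = 4 - 15t, y = -3 - 15t, z = -9 + 22t

x = 4 - 15t, y = -3 - 15t, z = -9 + 22t


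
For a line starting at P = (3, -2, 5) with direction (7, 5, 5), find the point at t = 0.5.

P(t) = P + t·d
  = (3 + 7·0.5, -2 + 5·0.5, 5 + 5·0.5)
  = (3 + 3.5, -2 + 2.5, 5 + 2.5)
  = (6.5, 0.5, 7.5)

(6.5, 0.5, 7.5)


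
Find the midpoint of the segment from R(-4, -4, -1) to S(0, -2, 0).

M = ((x₁+x₂)/2, (y₁+y₂)/2, (z₁+z₂)/2)
  = ((-4 + 0)/2, (-4 - 2)/2, (-1 + 0)/2)
  = (-4/2, -6/2, -1/2)
  = (-2, -3, -0.5)

(-2, -3, -0.5)


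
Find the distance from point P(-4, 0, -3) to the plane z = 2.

distance = |a·x₀ + b·y₀ + c·z₀ - d| / √(a² + b² + c²)
  = |0·(-4) + 0·0 + 1·(-3) - 2| / √(0² + 0² + 1²)
  = |0 + 0 - 3 - 2| / √(0 + 0 + 1)
  = |-5| / √1
  = 5 / 1
  ≈ 5

5


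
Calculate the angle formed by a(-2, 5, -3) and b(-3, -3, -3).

a·b = (-2)·(-3) + 5·(-3) + (-3)·(-3) = 6 - 15 + 9 = 0
|a| = √((-2)² + 5² + (-3)²) = √38 ≈ 6.164
|b| = √((-3)² + (-3)² + (-3)²) = √27 ≈ 5.196
cos θ = (a·b)/(|a||b|) = 0/(6.164·5.196) ≈ 0
θ = arccos(0) ≈ 90°

90°


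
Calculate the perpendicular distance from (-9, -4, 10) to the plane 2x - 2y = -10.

distance = |a·x₀ + b·y₀ + c·z₀ - d| / √(a² + b² + c²)
  = |2·(-9) + (-2)·(-4) + 0·10 - (-10)| / √(2² + (-2)² + 0²)
  = |-18 + 8 + 0 + 10| / √(4 + 4 + 0)
  = |0| / √8
  = 0 / 2.828
  ≈ 0

0


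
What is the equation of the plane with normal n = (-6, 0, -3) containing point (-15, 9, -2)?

The plane through P with normal n = (a, b, c) satisfies n·(r - P) = 0,
i.e. ax + by + cz = a·x₀ + b·y₀ + c·z₀.
d = (-6)·(-15) + 0·9 + (-3)·(-2)
  = 90 + 0 + 6
  = 96
Equation: -6x - 3z = 96

-6x - 3z = 96


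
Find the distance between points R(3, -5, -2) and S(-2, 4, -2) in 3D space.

d = √[(x₂-x₁)² + (y₂-y₁)² + (z₂-z₁)²]
  = √[(-5)² + 9² + 0²]
  = √[25 + 81 + 0]
  = √106
  ≈ 10.3

10.3


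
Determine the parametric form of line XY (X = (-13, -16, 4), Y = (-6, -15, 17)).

Direction vector d = Y - X = (-6 + 13, -15 + 16, 17 - 4) = (7, 1, 13)
Parametric form r = X + t·d:
x = -13 + 7t, y = -16 + t, z = 4 + 13t

x = -13 + 7t, y = -16 + t, z = 4 + 13t


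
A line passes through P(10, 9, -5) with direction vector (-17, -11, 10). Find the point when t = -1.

P(t) = P + t·d
  = (10 + (-17)·(-1), 9 + (-11)·(-1), -5 + 10·(-1))
  = (10 + 17, 9 + 11, -5 - 10)
  = (27, 20, -15)

(27, 20, -15)


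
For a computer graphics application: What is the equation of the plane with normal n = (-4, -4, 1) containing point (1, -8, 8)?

The plane through P with normal n = (a, b, c) satisfies n·(r - P) = 0,
i.e. ax + by + cz = a·x₀ + b·y₀ + c·z₀.
d = (-4)·1 + (-4)·(-8) + 1·8
  = -4 + 32 + 8
  = 36
Equation: -4x - 4y + z = 36

-4x - 4y + z = 36


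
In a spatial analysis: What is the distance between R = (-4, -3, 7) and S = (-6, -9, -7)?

d = √[(x₂-x₁)² + (y₂-y₁)² + (z₂-z₁)²]
  = √[(-2)² + (-6)² + (-14)²]
  = √[4 + 36 + 196]
  = √236
  ≈ 15.36

15.36


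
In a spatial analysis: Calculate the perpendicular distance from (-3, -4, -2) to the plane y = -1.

distance = |a·x₀ + b·y₀ + c·z₀ - d| / √(a² + b² + c²)
  = |0·(-3) + 1·(-4) + 0·(-2) - (-1)| / √(0² + 1² + 0²)
  = |0 - 4 + 0 + 1| / √(0 + 1 + 0)
  = |-3| / √1
  = 3 / 1
  ≈ 3

3


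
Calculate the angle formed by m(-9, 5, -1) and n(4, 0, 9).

m·n = (-9)·4 + 5·0 + (-1)·9 = -36 + 0 - 9 = -45
|m| = √((-9)² + 5² + (-1)²) = √107 ≈ 10.34
|n| = √(4² + 0² + 9²) = √97 ≈ 9.849
cos θ = (m·n)/(|m||n|) = -45/(10.34·9.849) ≈ -0.4417
θ = arccos(-0.4417) ≈ 116.2°

116.2°


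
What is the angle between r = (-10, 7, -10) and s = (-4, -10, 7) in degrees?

r·s = (-10)·(-4) + 7·(-10) + (-10)·7 = 40 - 70 - 70 = -100
|r| = √((-10)² + 7² + (-10)²) = √249 ≈ 15.78
|s| = √((-4)² + (-10)² + 7²) = √165 ≈ 12.85
cos θ = (r·s)/(|r||s|) = -100/(15.78·12.85) ≈ -0.4934
θ = arccos(-0.4934) ≈ 119.6°

119.6°


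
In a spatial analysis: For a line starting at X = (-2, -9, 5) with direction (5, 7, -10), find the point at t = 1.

P(t) = X + t·d
  = (-2 + 5·1, -9 + 7·1, 5 + (-10)·1)
  = (-2 + 5, -9 + 7, 5 - 10)
  = (3, -2, -5)

(3, -2, -5)


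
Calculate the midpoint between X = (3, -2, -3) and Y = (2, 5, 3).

M = ((x₁+x₂)/2, (y₁+y₂)/2, (z₁+z₂)/2)
  = ((3 + 2)/2, (-2 + 5)/2, (-3 + 3)/2)
  = (5/2, 3/2, 0/2)
  = (2.5, 1.5, 0)

(2.5, 1.5, 0)


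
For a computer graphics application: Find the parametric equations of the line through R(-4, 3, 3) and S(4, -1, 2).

Direction vector d = S - R = (4 + 4, -1 - 3, 2 - 3) = (8, -4, -1)
Parametric form r = R + t·d:
x = -4 + 8t, y = 3 - 4t, z = 3 - t

x = -4 + 8t, y = 3 - 4t, z = 3 - t
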